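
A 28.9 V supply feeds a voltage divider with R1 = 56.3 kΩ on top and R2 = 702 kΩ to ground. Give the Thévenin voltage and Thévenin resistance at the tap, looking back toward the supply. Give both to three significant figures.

V_th is the open-circuit tap voltage: 28.9 × 702/(56.3 + 702) = 26.8 V.
With the supply zeroed, R1 and R2 appear in parallel from the tap: R_th = R1‖R2 = (56.3 × 702)/758.3 = 52.1 kΩ.

V_th = 26.8 V, R_th = 52.1 kΩ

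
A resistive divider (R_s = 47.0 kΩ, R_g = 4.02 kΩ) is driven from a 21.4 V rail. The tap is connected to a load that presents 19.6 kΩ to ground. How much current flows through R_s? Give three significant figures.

I ≈ 0.425 mA

R_g‖R_L = 3.336 kΩ, so the source sees R_s + R_g‖R_L = 50.34 kΩ.
I = 21.4 V / 50.34 kΩ = 0.425 mA.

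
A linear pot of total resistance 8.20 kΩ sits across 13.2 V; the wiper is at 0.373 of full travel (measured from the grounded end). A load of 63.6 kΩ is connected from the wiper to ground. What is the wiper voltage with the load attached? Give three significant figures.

V ≈ 4.78 V

The wiper splits the pot into (1−α)R = 5.141 kΩ above and αR = 3.059 kΩ below.
Lower section ‖ load = 2.918 kΩ.
V_wiper = 13.2 × 2.918/(5.141 + 2.918) = 4.78 V.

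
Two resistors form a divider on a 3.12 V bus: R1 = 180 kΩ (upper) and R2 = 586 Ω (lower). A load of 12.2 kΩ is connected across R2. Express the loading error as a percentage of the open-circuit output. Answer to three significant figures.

4.57 %

The divider's output (Thévenin) resistance is R1‖R2 = 584.1 Ω.
Fractional drop under load = R_th/(R_th + R_L) = 584.1 / (584.1 + 12200) = 0.04569.
So the output falls by 4.57 %.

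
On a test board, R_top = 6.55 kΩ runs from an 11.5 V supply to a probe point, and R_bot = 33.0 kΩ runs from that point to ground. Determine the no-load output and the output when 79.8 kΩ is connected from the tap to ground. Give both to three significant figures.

Open-circuit: V = 11.5 × 33.0/(6.55 + 33.0) = 9.60 V.
With the load, R_bot becomes R_bot‖R_L = 23.35 kΩ, so V = 11.5 × 23.35/29.90 = 8.98 V.

Unloaded: 9.60 V; loaded: 8.98 V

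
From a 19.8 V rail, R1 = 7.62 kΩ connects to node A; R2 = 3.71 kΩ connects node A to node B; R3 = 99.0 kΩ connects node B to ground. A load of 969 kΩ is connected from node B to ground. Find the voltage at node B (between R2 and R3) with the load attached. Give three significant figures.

At node B, R3 is in parallel with the load: R3‖R_L = 89.82 kΩ.
Below node A the resistance is R2 + (R3‖R_L) = 93.53 kΩ, so V_A = 19.8 × 93.53/101.2 = 18.31 V.
Then V_B = V_A × (R3‖R_L)/(R2 + R3‖R_L) = 18.31 × 89.82/93.53 = 17.6 V.

V ≈ 17.6 V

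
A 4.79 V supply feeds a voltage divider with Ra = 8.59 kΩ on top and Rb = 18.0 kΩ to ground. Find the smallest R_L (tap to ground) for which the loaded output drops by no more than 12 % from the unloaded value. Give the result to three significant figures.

R_L(min) ≈ 42.6 kΩ

Output resistance R_th = Ra‖Rb = (8.59 × 18.0)/26.59 = 5.815 kΩ.
The fractional drop is R_th/(R_th + R_L); requiring this ≤ 0.120 gives R_L ≥ R_th(1/0.120 − 1) = 5.815 × 7.333 = 42.6 kΩ.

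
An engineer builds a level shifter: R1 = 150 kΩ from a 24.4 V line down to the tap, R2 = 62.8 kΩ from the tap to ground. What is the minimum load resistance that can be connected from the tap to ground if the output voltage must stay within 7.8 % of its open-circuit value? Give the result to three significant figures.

R_L(min) ≈ 523 kΩ

Output resistance R_th = R1‖R2 = (150 × 62.8)/212.8 = 44.27 kΩ.
The fractional drop is R_th/(R_th + R_L); requiring this ≤ 0.0780 gives R_L ≥ R_th(1/0.0780 − 1) = 44.27 × 11.82 = 523 kΩ.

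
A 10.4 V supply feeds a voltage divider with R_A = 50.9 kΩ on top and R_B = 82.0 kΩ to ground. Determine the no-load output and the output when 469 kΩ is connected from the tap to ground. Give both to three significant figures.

Unloaded: 6.42 V; loaded: 6.01 V

Open-circuit: V = 10.4 × 82.0/(50.9 + 82.0) = 6.42 V.
With the load, R_B becomes R_B‖R_L = 69.80 kΩ, so V = 10.4 × 69.80/120.7 = 6.01 V.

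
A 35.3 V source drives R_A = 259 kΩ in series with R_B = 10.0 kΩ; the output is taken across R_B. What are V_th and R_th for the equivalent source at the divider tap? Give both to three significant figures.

V_th is the open-circuit tap voltage: 35.3 × 10.0/(259 + 10.0) = 1.31 V.
With the supply zeroed, R_A and R_B appear in parallel from the tap: R_th = R_A‖R_B = (259 × 10.0)/269.0 = 9.63 kΩ.

V_th = 1.31 V, R_th = 9.63 kΩ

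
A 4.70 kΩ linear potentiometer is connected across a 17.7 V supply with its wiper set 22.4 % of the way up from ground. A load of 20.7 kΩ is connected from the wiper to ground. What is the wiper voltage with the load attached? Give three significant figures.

The wiper splits the pot into (1−α)R = 3.647 kΩ above and αR = 1.053 kΩ below.
Lower section ‖ load = 1.002 kΩ.
V_wiper = 17.7 × 1.002/(3.647 + 1.002) = 3.81 V.

V ≈ 3.81 V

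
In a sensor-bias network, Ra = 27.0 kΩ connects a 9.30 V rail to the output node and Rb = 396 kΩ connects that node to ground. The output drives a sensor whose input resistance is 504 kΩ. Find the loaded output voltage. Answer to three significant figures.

The load sits in parallel with Rb: Rb‖R_L = (396 × 504) / (396 + 504) = 221.8 kΩ.
V_out = 9.30 × 221.8 / (27.0 + 221.8) = 9.30 × 221.8/248.8 = 8.29 V.
(Unloaded it would have been 8.71 V.)

V_out ≈ 8.29 V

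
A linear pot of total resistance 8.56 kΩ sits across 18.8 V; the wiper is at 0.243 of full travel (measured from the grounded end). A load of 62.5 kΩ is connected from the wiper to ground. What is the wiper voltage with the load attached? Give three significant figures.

The wiper splits the pot into (1−α)R = 6.480 kΩ above and αR = 2.080 kΩ below.
Lower section ‖ load = 2.013 kΩ.
V_wiper = 18.8 × 2.013/(6.480 + 2.013) = 4.46 V.

V ≈ 4.46 V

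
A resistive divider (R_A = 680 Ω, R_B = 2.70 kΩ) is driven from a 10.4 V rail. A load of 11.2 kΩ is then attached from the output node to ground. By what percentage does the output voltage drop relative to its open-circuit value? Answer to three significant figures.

The divider's output (Thévenin) resistance is R_A‖R_B = 543.2 Ω.
Fractional drop under load = R_th/(R_th + R_L) = 543.2 / (543.2 + 11200) = 0.04626.
So the output falls by 4.63 %.

4.63 %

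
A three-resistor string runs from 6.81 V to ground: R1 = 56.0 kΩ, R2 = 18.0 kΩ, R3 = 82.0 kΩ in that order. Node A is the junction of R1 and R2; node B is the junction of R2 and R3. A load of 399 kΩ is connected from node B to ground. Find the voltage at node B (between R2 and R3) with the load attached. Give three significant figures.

V ≈ 3.26 V

At node B, R3 is in parallel with the load: R3‖R_L = 68.02 kΩ.
Below node A the resistance is R2 + (R3‖R_L) = 86.02 kΩ, so V_A = 6.81 × 86.02/142.0 = 4.125 V.
Then V_B = V_A × (R3‖R_L)/(R2 + R3‖R_L) = 4.125 × 68.02/86.02 = 3.26 V.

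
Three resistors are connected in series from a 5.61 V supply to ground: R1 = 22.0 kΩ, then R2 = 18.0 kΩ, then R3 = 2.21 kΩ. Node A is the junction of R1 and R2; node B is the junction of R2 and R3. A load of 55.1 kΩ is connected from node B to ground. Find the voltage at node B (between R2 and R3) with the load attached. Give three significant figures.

At node B, R3 is in parallel with the load: R3‖R_L = 2.125 kΩ.
Below node A the resistance is R2 + (R3‖R_L) = 20.12 kΩ, so V_A = 5.61 × 20.12/42.12 = 2.680 V.
Then V_B = V_A × (R3‖R_L)/(R2 + R3‖R_L) = 2.680 × 2.125/20.12 = 0.283 V.

V ≈ 0.283 V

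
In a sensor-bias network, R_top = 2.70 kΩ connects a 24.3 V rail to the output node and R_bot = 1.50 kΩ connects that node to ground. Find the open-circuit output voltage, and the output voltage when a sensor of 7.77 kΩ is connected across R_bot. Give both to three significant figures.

Unloaded: 8.68 V; loaded: 7.72 V

Open-circuit: V = 24.3 × 1.50/(2.70 + 1.50) = 8.68 V.
With the load, R_bot becomes R_bot‖R_L = 1.257 kΩ, so V = 24.3 × 1.257/3.957 = 7.72 V.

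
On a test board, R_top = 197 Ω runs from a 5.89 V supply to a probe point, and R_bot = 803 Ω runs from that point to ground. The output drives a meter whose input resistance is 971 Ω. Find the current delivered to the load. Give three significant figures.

I_L ≈ 4.19 mA

R_bot‖R_L = 439.5 Ω; V_out = 5.89 × 439.5/636.5 = 4.067 V.
I_L = V_out / R_L = 4.067 / 971 Ω = 4.19 mA.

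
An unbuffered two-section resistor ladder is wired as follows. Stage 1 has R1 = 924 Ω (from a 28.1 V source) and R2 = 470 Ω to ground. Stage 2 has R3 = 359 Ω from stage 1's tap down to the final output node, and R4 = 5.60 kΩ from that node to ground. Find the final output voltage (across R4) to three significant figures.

V_out ≈ 8.46 V

Stage 2 presents R3+R4 = 5959 Ω as a load on stage 1's tap.
Stage 1's lower leg becomes R2‖(R3+R4) = 435.6 Ω, so V_mid = 28.1 × 435.6/1360 = 9.003 V.
Stage 2 is itself unloaded: V_out = V_mid × R4/(R3+R4) = 9.003 × 5600/5959 = 8.46 V.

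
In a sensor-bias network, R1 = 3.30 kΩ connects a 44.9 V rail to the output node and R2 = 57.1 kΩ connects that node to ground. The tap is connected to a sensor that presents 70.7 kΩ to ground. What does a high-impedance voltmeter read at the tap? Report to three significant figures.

V_out ≈ 40.7 V

The load sits in parallel with R2: R2‖R_L = (57.1 × 70.7) / (57.1 + 70.7) = 31.59 kΩ.
V_out = 44.9 × 31.59 / (3.30 + 31.59) = 44.9 × 31.59/34.89 = 40.7 V.
(Unloaded it would have been 42.4 V.)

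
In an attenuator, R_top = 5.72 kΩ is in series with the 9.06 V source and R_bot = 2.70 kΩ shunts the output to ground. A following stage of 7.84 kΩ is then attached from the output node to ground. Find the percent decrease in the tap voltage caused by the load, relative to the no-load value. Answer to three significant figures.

19.0 %

The divider's output (Thévenin) resistance is R_top‖R_bot = 1.834 kΩ.
Fractional drop under load = R_th/(R_th + R_L) = 1.834 / (1.834 + 7.84) = 0.1896.
So the output falls by 19.0 %.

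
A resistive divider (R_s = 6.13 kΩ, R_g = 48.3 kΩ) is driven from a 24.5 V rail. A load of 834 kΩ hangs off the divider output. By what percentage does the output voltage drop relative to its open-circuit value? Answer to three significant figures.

The divider's output (Thévenin) resistance is R_s‖R_g = 5.440 kΩ.
Fractional drop under load = R_th/(R_th + R_L) = 5.440 / (5.440 + 834) = 0.006480.
So the output falls by 0.648 %.

0.648 %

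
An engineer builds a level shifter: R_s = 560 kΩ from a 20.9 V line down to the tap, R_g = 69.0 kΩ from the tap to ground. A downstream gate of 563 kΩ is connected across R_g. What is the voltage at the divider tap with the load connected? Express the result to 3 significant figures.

V_out ≈ 2.07 V

The load sits in parallel with R_g: R_g‖R_L = (69.0 × 563) / (69.0 + 563) = 61.47 kΩ.
V_out = 20.9 × 61.47 / (560 + 61.47) = 20.9 × 61.47/621.5 = 2.07 V.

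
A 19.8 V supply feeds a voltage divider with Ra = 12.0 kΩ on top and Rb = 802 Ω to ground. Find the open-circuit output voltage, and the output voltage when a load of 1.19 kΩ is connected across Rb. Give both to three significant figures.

Unloaded: 1.24 V; loaded: 0.760 V

Open-circuit: V = 19.8 × 802/(12000 + 802) = 1.24 V.
With the load, Rb becomes Rb‖R_L = 479.1 Ω, so V = 19.8 × 479.1/12480 = 0.760 V.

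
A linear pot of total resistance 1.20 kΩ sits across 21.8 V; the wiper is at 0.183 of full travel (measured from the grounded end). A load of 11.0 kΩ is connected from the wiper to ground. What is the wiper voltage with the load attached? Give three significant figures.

The wiper splits the pot into (1−α)R = 980.4 Ω above and αR = 219.6 Ω below.
Lower section ‖ load = 215.3 Ω.
V_wiper = 21.8 × 215.3/(980.4 + 215.3) = 3.93 V.

V ≈ 3.93 V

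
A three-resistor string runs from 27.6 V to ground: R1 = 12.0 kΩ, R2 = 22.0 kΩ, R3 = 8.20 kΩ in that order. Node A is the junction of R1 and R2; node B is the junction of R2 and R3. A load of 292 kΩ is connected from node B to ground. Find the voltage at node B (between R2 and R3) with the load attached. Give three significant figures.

V ≈ 5.24 V

At node B, R3 is in parallel with the load: R3‖R_L = 7.976 kΩ.
Below node A the resistance is R2 + (R3‖R_L) = 29.98 kΩ, so V_A = 27.6 × 29.98/41.98 = 19.71 V.
Then V_B = V_A × (R3‖R_L)/(R2 + R3‖R_L) = 19.71 × 7.976/29.98 = 5.24 V.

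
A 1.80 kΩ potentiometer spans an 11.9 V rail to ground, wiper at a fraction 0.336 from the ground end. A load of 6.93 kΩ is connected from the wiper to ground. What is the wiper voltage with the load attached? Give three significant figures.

The wiper splits the pot into (1−α)R = 1195 Ω above and αR = 604.8 Ω below.
Lower section ‖ load = 556.3 Ω.
V_wiper = 11.9 × 556.3/(1195 + 556.3) = 3.78 V.

V ≈ 3.78 V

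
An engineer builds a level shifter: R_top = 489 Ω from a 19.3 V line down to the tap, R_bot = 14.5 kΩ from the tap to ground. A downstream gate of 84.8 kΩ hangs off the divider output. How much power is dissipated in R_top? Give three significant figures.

Total resistance from the source is R_top + (R_bot‖R_L) = 12870 Ω, so I = 19.3/12870 Ω = 1.499 mA.
P = I²·R_top = (1.499 mA)² × 489 Ω = 1.10 mW.

P ≈ 1.10 mW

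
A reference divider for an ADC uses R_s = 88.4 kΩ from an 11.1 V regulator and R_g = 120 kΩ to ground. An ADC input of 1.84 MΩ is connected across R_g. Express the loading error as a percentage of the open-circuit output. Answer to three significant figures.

The divider's output (Thévenin) resistance is R_s‖R_g = 50.90 kΩ.
Fractional drop under load = R_th/(R_th + R_L) = 50.90 / (50.90 + 1840) = 0.02692.
So the output falls by 2.69 %.

2.69 %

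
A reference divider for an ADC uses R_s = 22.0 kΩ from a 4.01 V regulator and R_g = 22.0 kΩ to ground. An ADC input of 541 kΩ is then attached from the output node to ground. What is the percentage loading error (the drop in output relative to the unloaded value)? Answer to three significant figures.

1.99 %

The divider's output (Thévenin) resistance is R_s‖R_g = 11.00 kΩ.
Fractional drop under load = R_th/(R_th + R_L) = 11.00 / (11.00 + 541) = 0.01993.
So the output falls by 1.99 %.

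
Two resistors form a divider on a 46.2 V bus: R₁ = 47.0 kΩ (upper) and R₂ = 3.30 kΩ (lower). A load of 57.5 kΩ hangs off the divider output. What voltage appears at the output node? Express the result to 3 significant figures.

V_out ≈ 2.88 V

The load sits in parallel with R₂: R₂‖R_L = (3.30 × 57.5) / (3.30 + 57.5) = 3.121 kΩ.
V_out = 46.2 × 3.121 / (47.0 + 3.121) = 46.2 × 3.121/50.12 = 2.88 V.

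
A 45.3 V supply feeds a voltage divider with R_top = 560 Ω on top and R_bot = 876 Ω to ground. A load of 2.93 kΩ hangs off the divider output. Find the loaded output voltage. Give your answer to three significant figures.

V_out ≈ 24.7 V

The load sits in parallel with R_bot: R_bot‖R_L = (876 × 2930) / (876 + 2930) = 674.4 Ω.
V_out = 45.3 × 674.4 / (560 + 674.4) = 45.3 × 674.4/1234 = 24.7 V.
(Unloaded it would have been 27.6 V.)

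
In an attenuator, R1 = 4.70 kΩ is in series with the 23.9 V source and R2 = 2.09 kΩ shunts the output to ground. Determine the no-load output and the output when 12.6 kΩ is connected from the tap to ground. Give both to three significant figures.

Unloaded: 7.36 V; loaded: 6.60 V

Open-circuit: V = 23.9 × 2.09/(4.70 + 2.09) = 7.36 V.
With the load, R2 becomes R2‖R_L = 1.793 kΩ, so V = 23.9 × 1.793/6.493 = 6.60 V.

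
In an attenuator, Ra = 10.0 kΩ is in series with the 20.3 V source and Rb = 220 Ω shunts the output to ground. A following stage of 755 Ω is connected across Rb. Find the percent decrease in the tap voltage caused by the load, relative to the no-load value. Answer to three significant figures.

22.2 %

Unloaded V = 20.3 × 220/10220 = 0.4370 V.
Loaded: Rb‖R_L = 170.4 Ω, giving V = 20.3 × 170.4/10170 = 0.3400 V.
Drop = (0.4370 − 0.3400) / 0.4370 = 22.2 %.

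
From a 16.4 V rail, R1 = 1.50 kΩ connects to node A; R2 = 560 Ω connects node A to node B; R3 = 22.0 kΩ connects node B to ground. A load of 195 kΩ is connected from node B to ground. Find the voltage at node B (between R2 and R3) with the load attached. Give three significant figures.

At node B, R3 is in parallel with the load: R3‖R_L = 19770 Ω.
Below node A the resistance is R2 + (R3‖R_L) = 20330 Ω, so V_A = 16.4 × 20330/21830 = 15.27 V.
Then V_B = V_A × (R3‖R_L)/(R2 + R3‖R_L) = 15.27 × 19770/20330 = 14.9 V.

V ≈ 14.9 V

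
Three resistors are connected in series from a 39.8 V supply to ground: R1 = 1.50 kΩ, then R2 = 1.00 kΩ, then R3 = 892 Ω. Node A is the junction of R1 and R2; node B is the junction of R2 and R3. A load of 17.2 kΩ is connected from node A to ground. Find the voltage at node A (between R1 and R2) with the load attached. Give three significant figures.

Below node A the series string R2+R3 = 1892 Ω sits in parallel with the 17200 Ω load: 1705 Ω.
V_A = 39.8 × 1705/(1500 + 1705) = 21.2 V.

V ≈ 21.2 V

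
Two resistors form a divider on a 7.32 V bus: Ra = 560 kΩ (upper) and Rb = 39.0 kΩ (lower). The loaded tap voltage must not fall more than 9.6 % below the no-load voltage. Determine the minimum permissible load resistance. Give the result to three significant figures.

R_L(min) ≈ 343 kΩ

Output resistance R_th = Ra‖Rb = (560 × 39.0)/599.0 = 36.46 kΩ.
The fractional drop is R_th/(R_th + R_L); requiring this ≤ 0.0960 gives R_L ≥ R_th(1/0.0960 − 1) = 36.46 × 9.417 = 343 kΩ.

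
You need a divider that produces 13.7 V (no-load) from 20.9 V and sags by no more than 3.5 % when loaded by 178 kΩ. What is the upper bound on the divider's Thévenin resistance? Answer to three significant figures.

R_th ≤ 6.46 kΩ

Loading drop = R_th/(R_th + R_L) ≤ 0.0350, so R_th ≤ R_L · ε/(1−ε) = 178 kΩ × 0.0350/0.9650 = 6.46 kΩ.
(Any R1, R2 with R2/(R1+R2) = 0.656 and R1‖R2 ≤ 6.46 kΩ will meet the spec.)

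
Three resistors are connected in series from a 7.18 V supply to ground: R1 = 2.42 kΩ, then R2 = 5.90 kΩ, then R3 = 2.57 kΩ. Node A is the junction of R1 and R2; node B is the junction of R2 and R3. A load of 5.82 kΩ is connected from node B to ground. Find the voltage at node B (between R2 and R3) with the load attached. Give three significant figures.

V ≈ 1.27 V

At node B, R3 is in parallel with the load: R3‖R_L = 1.783 kΩ.
Below node A the resistance is R2 + (R3‖R_L) = 7.683 kΩ, so V_A = 7.18 × 7.683/10.10 = 5.460 V.
Then V_B = V_A × (R3‖R_L)/(R2 + R3‖R_L) = 5.460 × 1.783/7.683 = 1.27 V.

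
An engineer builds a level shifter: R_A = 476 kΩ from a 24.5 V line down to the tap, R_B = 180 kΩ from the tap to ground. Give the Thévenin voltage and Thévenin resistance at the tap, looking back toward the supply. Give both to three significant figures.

V_th is the open-circuit tap voltage: 24.5 × 180/(476 + 180) = 6.72 V.
With the supply zeroed, R_A and R_B appear in parallel from the tap: R_th = R_A‖R_B = (476 × 180)/656.0 = 131 kΩ.

V_th = 6.72 V, R_th = 131 kΩ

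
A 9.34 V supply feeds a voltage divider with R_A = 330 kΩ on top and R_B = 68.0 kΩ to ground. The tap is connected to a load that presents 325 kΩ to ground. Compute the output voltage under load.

The load sits in parallel with R_B: R_B‖R_L = (68.0 × 325) / (68.0 + 325) = 56.23 kΩ.
V_out = 9.34 × 56.23 / (330 + 56.23) = 9.34 × 56.23/386.2 = 1.36 V.

V_out ≈ 1.36 V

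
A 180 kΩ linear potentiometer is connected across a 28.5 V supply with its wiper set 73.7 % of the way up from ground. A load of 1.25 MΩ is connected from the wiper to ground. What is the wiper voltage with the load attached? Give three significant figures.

V ≈ 20.4 V

The wiper splits the pot into (1−α)R = 47.34 kΩ above and αR = 132.7 kΩ below.
Lower section ‖ load = 119.9 kΩ.
V_wiper = 28.5 × 119.9/(47.34 + 119.9) = 20.4 V.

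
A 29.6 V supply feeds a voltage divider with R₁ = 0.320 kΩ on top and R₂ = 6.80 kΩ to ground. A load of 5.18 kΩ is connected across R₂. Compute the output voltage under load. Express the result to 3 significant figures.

The load sits in parallel with R₂: R₂‖R_L = (6800 × 5180) / (6800 + 5180) = 2940 Ω.
V_out = 29.6 × 2940 / (320 + 2940) = 29.6 × 2940/3260 = 26.7 V.
(Unloaded it would have been 28.3 V.)

V_out ≈ 26.7 V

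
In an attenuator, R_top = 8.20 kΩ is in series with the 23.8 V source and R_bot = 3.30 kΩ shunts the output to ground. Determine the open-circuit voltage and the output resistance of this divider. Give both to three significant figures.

V_th is the open-circuit tap voltage: 23.8 × 3.30/(8.20 + 3.30) = 6.83 V.
With the supply zeroed, R_top and R_bot appear in parallel from the tap: R_th = R_top‖R_bot = (8.20 × 3.30)/11.50 = 2.35 kΩ.

V_th = 6.83 V, R_th = 2.35 kΩ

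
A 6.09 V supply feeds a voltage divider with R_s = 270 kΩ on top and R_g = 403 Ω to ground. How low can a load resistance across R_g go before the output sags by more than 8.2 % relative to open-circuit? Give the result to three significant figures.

Output resistance R_th = R_s‖R_g = (270000 × 403)/270400 = 402.4 Ω.
The fractional drop is R_th/(R_th + R_L); requiring this ≤ 0.0820 gives R_L ≥ R_th(1/0.0820 − 1) = 402.4 × 11.20 = 4.50 kΩ.

R_L(min) ≈ 4.50 kΩ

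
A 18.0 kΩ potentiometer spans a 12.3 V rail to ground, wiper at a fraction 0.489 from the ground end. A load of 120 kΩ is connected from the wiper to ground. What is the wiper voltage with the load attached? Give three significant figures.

V ≈ 5.80 V

The wiper splits the pot into (1−α)R = 9.198 kΩ above and αR = 8.802 kΩ below.
Lower section ‖ load = 8.200 kΩ.
V_wiper = 12.3 × 8.200/(9.198 + 8.200) = 5.80 V.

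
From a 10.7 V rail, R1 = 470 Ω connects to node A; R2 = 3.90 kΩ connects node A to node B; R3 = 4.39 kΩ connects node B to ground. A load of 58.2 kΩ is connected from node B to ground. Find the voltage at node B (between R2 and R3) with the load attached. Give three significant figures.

V ≈ 5.17 V

At node B, R3 is in parallel with the load: R3‖R_L = 4082 Ω.
Below node A the resistance is R2 + (R3‖R_L) = 7982 Ω, so V_A = 10.7 × 7982/8452 = 10.10 V.
Then V_B = V_A × (R3‖R_L)/(R2 + R3‖R_L) = 10.10 × 4082/7982 = 5.17 V.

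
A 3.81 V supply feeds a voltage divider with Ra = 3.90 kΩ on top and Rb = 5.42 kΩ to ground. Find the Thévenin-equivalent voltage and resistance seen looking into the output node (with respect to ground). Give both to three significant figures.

V_th is the open-circuit tap voltage: 3.81 × 5.42/(3.90 + 5.42) = 2.22 V.
With the supply zeroed, Ra and Rb appear in parallel from the tap: R_th = Ra‖Rb = (3.90 × 5.42)/9.320 = 2.27 kΩ.

V_th = 2.22 V, R_th = 2.27 kΩ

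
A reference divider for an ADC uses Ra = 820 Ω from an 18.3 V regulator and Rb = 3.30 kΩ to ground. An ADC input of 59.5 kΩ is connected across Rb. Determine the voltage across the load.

V_out ≈ 14.5 V

The load sits in parallel with Rb: Rb‖R_L = (3300 × 59500) / (3300 + 59500) = 3127 Ω.
V_out = 18.3 × 3127 / (820 + 3127) = 18.3 × 3127/3947 = 14.5 V.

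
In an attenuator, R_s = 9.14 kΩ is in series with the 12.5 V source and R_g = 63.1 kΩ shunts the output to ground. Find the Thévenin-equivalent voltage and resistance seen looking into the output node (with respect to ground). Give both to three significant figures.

V_th is the open-circuit tap voltage: 12.5 × 63.1/(9.14 + 63.1) = 10.9 V.
With the supply zeroed, R_s and R_g appear in parallel from the tap: R_th = R_s‖R_g = (9.14 × 63.1)/72.24 = 7.98 kΩ.

V_th = 10.9 V, R_th = 7.98 kΩ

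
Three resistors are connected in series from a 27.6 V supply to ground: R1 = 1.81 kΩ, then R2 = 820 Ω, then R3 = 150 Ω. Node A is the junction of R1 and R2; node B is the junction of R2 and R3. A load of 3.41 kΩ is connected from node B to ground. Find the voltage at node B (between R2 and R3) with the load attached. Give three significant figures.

V ≈ 1.43 V

At node B, R3 is in parallel with the load: R3‖R_L = 143.7 Ω.
Below node A the resistance is R2 + (R3‖R_L) = 963.7 Ω, so V_A = 27.6 × 963.7/2774 = 9.589 V.
Then V_B = V_A × (R3‖R_L)/(R2 + R3‖R_L) = 9.589 × 143.7/963.7 = 1.43 V.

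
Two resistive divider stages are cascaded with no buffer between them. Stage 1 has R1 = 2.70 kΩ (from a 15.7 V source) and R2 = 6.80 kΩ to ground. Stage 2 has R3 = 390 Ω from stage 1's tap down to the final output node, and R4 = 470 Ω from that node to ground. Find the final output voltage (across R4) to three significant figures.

Stage 2 presents R3+R4 = 860.0 Ω as a load on stage 1's tap.
Stage 1's lower leg becomes R2‖(R3+R4) = 763.4 Ω, so V_mid = 15.7 × 763.4/3463 = 3.461 V.
Stage 2 is itself unloaded: V_out = V_mid × R4/(R3+R4) = 3.461 × 470/860.0 = 1.89 V.

V_out ≈ 1.89 V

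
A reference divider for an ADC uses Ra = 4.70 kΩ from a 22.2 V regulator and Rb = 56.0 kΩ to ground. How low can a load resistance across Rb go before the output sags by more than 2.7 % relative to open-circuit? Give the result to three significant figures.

Output resistance R_th = Ra‖Rb = (4.70 × 56.0)/60.70 = 4.336 kΩ.
The fractional drop is R_th/(R_th + R_L); requiring this ≤ 0.0270 gives R_L ≥ R_th(1/0.0270 − 1) = 4.336 × 36.04 = 156 kΩ.

R_L(min) ≈ 156 kΩ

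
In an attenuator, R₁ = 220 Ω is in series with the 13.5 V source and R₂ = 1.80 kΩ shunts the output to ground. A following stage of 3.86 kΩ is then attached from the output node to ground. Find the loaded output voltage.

The load sits in parallel with R₂: R₂‖R_L = (1800 × 3860) / (1800 + 3860) = 1228 Ω.
V_out = 13.5 × 1228 / (220 + 1228) = 13.5 × 1228/1448 = 11.4 V.
(Unloaded it would have been 12.0 V.)

V_out ≈ 11.4 V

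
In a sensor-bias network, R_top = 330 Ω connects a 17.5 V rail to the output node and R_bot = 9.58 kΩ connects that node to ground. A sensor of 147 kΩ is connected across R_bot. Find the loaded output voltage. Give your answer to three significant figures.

V_out ≈ 16.9 V

The load sits in parallel with R_bot: R_bot‖R_L = (9580 × 147000) / (9580 + 147000) = 8994 Ω.
V_out = 17.5 × 8994 / (330 + 8994) = 17.5 × 8994/9324 = 16.9 V.
(Unloaded it would have been 16.9 V.)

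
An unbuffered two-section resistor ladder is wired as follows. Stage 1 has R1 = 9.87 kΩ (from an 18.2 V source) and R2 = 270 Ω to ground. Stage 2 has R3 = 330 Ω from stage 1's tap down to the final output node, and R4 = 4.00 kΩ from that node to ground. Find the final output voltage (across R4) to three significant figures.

V_out ≈ 0.422 V

Stage 2 presents R3+R4 = 4330 Ω as a load on stage 1's tap.
Stage 1's lower leg becomes R2‖(R3+R4) = 254.2 Ω, so V_mid = 18.2 × 254.2/10120 = 0.4569 V.
Stage 2 is itself unloaded: V_out = V_mid × R4/(R3+R4) = 0.4569 × 4000/4330 = 0.422 V.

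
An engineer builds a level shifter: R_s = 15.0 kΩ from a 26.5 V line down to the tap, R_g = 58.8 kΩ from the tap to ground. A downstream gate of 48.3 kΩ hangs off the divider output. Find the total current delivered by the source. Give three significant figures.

I ≈ 0.638 mA

R_g‖R_L = 26.52 kΩ, so the source sees R_s + R_g‖R_L = 41.52 kΩ.
I = 26.5 V / 41.52 kΩ = 0.638 mA.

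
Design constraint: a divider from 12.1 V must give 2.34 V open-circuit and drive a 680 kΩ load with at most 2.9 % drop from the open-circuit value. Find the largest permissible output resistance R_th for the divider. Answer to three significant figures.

R_th ≤ 20.3 kΩ

Loading drop = R_th/(R_th + R_L) ≤ 0.0290, so R_th ≤ R_L · ε/(1−ε) = 680 kΩ × 0.0290/0.9710 = 20.3 kΩ.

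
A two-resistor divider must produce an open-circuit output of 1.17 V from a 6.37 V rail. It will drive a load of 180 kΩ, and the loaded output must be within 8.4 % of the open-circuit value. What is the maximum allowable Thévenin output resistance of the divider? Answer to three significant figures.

R_th ≤ 16.5 kΩ

Loading drop = R_th/(R_th + R_L) ≤ 0.0840, so R_th ≤ R_L · ε/(1−ε) = 180 kΩ × 0.0840/0.9160 = 16.5 kΩ.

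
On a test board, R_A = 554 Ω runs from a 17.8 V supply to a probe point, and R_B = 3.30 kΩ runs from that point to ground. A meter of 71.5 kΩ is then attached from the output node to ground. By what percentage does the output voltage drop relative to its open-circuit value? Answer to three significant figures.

0.659 %

The divider's output (Thévenin) resistance is R_A‖R_B = 474.4 Ω.
Fractional drop under load = R_th/(R_th + R_L) = 474.4 / (474.4 + 71500) = 0.006591.
So the output falls by 0.659 %.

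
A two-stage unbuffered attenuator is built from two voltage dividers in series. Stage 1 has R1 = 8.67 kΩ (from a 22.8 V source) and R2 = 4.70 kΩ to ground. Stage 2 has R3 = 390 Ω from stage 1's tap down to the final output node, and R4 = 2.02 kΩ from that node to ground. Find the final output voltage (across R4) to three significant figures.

Stage 2 presents R3+R4 = 2410 Ω as a load on stage 1's tap.
Stage 1's lower leg becomes R2‖(R3+R4) = 1593 Ω, so V_mid = 22.8 × 1593/10260 = 3.539 V.
Stage 2 is itself unloaded: V_out = V_mid × R4/(R3+R4) = 3.539 × 2020/2410 = 2.97 V.

V_out ≈ 2.97 V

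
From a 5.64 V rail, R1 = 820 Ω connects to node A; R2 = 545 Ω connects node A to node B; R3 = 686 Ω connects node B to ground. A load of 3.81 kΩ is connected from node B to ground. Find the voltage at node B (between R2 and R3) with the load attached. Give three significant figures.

At node B, R3 is in parallel with the load: R3‖R_L = 581.3 Ω.
Below node A the resistance is R2 + (R3‖R_L) = 1126 Ω, so V_A = 5.64 × 1126/1946 = 3.264 V.
Then V_B = V_A × (R3‖R_L)/(R2 + R3‖R_L) = 3.264 × 581.3/1126 = 1.68 V.

V ≈ 1.68 V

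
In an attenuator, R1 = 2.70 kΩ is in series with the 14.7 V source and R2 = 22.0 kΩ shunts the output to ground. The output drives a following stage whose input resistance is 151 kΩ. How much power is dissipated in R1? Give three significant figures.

P ≈ 1.22 mW

Total resistance from the source is R1 + (R2‖R_L) = 21.90 kΩ, so I = 14.7/21.90 kΩ = 0.6712 mA.
P = I²·R1 = (0.6712 mA)² × 2.70 kΩ = 1.22 mW.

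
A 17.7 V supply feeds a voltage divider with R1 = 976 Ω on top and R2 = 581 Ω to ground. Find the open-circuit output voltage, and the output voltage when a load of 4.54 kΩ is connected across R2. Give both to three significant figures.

Unloaded: 6.60 V; loaded: 6.11 V

Open-circuit: V = 17.7 × 581/(976 + 581) = 6.60 V.
With the load, R2 becomes R2‖R_L = 515.1 Ω, so V = 17.7 × 515.1/1491 = 6.11 V.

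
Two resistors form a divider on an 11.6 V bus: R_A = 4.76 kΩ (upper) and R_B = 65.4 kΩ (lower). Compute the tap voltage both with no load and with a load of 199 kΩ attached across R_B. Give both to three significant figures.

Open-circuit: V = 11.6 × 65.4/(4.76 + 65.4) = 10.8 V.
With the load, R_B becomes R_B‖R_L = 49.22 kΩ, so V = 11.6 × 49.22/53.98 = 10.6 V.

Unloaded: 10.8 V; loaded: 10.6 V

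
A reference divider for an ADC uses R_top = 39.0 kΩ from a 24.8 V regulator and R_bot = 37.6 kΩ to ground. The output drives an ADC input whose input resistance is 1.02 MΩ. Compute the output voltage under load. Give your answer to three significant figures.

V_out ≈ 11.9 V

The load sits in parallel with R_bot: R_bot‖R_L = (37.6 × 1020) / (37.6 + 1020) = 36.26 kΩ.
V_out = 24.8 × 36.26 / (39.0 + 36.26) = 24.8 × 36.26/75.26 = 11.9 V.
(Unloaded it would have been 12.2 V.)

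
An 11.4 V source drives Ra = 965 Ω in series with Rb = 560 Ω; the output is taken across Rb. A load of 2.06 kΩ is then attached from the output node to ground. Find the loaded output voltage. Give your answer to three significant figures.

V_out ≈ 3.57 V

The load sits in parallel with Rb: Rb‖R_L = (560 × 2060) / (560 + 2060) = 440.3 Ω.
V_out = 11.4 × 440.3 / (965 + 440.3) = 11.4 × 440.3/1405 = 3.57 V.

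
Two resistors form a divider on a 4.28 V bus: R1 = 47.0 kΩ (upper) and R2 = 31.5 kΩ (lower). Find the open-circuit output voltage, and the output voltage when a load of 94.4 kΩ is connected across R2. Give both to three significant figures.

Unloaded: 1.72 V; loaded: 1.43 V

Open-circuit: V = 4.28 × 31.5/(47.0 + 31.5) = 1.72 V.
With the load, R2 becomes R2‖R_L = 23.62 kΩ, so V = 4.28 × 23.62/70.62 = 1.43 V.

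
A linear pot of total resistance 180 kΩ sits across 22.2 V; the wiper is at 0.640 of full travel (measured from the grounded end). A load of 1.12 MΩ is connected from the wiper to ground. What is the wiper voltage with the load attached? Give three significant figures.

The wiper splits the pot into (1−α)R = 64.80 kΩ above and αR = 115.2 kΩ below.
Lower section ‖ load = 104.5 kΩ.
V_wiper = 22.2 × 104.5/(64.80 + 104.5) = 13.7 V.

V ≈ 13.7 V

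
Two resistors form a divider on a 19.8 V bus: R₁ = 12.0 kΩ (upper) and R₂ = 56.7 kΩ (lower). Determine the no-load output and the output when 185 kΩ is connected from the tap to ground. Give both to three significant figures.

Unloaded: 16.3 V; loaded: 15.5 V

Open-circuit: V = 19.8 × 56.7/(12.0 + 56.7) = 16.3 V.
With the load, R₂ becomes R₂‖R_L = 43.40 kΩ, so V = 19.8 × 43.40/55.40 = 15.5 V.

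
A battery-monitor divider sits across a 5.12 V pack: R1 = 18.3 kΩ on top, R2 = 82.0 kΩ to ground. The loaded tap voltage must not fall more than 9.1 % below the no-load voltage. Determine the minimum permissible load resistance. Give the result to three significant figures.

Output resistance R_th = R1‖R2 = (18.3 × 82.0)/100.3 = 14.96 kΩ.
The fractional drop is R_th/(R_th + R_L); requiring this ≤ 0.0910 gives R_L ≥ R_th(1/0.0910 − 1) = 14.96 × 9.989 = 149 kΩ.

R_L(min) ≈ 149 kΩ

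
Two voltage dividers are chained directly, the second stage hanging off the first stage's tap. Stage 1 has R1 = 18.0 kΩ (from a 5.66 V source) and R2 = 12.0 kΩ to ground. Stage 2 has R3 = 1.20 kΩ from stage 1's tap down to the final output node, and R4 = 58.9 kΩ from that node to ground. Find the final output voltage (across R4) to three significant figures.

Stage 2 presents R3+R4 = 60.10 kΩ as a load on stage 1's tap.
Stage 1's lower leg becomes R2‖(R3+R4) = 10.00 kΩ, so V_mid = 5.66 × 10.00/28.00 = 2.022 V.
Stage 2 is itself unloaded: V_out = V_mid × R4/(R3+R4) = 2.022 × 58.9/60.10 = 1.98 V.

V_out ≈ 1.98 V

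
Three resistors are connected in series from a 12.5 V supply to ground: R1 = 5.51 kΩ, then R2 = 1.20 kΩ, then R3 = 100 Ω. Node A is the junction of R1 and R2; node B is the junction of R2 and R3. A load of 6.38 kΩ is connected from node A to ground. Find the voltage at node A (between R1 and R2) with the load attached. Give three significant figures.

V ≈ 2.05 V

Below node A the series string R2+R3 = 1300 Ω sits in parallel with the 6380 Ω load: 1080 Ω.
V_A = 12.5 × 1080/(5510 + 1080) = 2.05 V.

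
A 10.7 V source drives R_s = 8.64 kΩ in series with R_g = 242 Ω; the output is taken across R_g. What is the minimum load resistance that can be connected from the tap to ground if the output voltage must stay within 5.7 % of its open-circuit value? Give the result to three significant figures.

R_L(min) ≈ 3.89 kΩ

Output resistance R_th = R_s‖R_g = (8640 × 242)/8882 = 235.4 Ω.
The fractional drop is R_th/(R_th + R_L); requiring this ≤ 0.0570 gives R_L ≥ R_th(1/0.0570 − 1) = 235.4 × 16.54 = 3.89 kΩ.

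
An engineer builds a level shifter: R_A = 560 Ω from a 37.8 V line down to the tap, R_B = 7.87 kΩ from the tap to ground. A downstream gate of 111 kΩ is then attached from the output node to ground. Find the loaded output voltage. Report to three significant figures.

V_out ≈ 35.1 V

The load sits in parallel with R_B: R_B‖R_L = (7870 × 111000) / (7870 + 111000) = 7349 Ω.
V_out = 37.8 × 7349 / (560 + 7349) = 37.8 × 7349/7909 = 35.1 V.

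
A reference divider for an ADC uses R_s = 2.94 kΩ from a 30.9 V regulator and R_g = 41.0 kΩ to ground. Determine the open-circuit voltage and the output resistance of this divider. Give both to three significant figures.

V_th = 28.8 V, R_th = 2.74 kΩ

V_th is the open-circuit tap voltage: 30.9 × 41.0/(2.94 + 41.0) = 28.8 V.
With the supply zeroed, R_s and R_g appear in parallel from the tap: R_th = R_s‖R_g = (2.94 × 41.0)/43.94 = 2.74 kΩ.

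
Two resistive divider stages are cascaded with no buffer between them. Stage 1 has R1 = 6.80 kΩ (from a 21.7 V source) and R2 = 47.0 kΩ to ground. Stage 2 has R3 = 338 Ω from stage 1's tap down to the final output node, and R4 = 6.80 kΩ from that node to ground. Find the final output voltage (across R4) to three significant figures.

Stage 2 presents R3+R4 = 7138 Ω as a load on stage 1's tap.
Stage 1's lower leg becomes R2‖(R3+R4) = 6197 Ω, so V_mid = 21.7 × 6197/13000 = 10.35 V.
Stage 2 is itself unloaded: V_out = V_mid × R4/(R3+R4) = 10.35 × 6800/7138 = 9.86 V.

V_out ≈ 9.86 V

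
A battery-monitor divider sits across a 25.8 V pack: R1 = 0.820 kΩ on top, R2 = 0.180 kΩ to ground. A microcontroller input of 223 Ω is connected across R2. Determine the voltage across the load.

The load sits in parallel with R2: R2‖R_L = (180 × 223) / (180 + 223) = 99.60 Ω.
V_out = 25.8 × 99.60 / (820 + 99.60) = 25.8 × 99.60/919.6 = 2.79 V.

V_out ≈ 2.79 V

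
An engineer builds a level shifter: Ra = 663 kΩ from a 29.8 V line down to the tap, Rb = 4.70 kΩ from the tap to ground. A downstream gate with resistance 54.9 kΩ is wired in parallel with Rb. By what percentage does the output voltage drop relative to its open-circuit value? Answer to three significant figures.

The divider's output (Thévenin) resistance is Ra‖Rb = 4.667 kΩ.
Fractional drop under load = R_th/(R_th + R_L) = 4.667 / (4.667 + 54.9) = 0.07835.
So the output falls by 7.83 %.

7.83 %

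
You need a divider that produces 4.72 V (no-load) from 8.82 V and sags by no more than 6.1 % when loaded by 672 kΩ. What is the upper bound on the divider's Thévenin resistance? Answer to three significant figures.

R_th ≤ 43.7 kΩ

Loading drop = R_th/(R_th + R_L) ≤ 0.0610, so R_th ≤ R_L · ε/(1−ε) = 672 kΩ × 0.0610/0.9390 = 43.7 kΩ.
(Any R1, R2 with R2/(R1+R2) = 0.535 and R1‖R2 ≤ 43.7 kΩ will meet the spec.)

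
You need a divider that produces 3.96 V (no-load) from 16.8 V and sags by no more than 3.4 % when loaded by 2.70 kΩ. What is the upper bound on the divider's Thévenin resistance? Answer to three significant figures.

R_th ≤ 95.0 Ω

Loading drop = R_th/(R_th + R_L) ≤ 0.0340, so R_th ≤ R_L · ε/(1−ε) = 2.70 kΩ × 0.0340/0.9660 = 95.0 Ω.
(Any R1, R2 with R2/(R1+R2) = 0.236 and R1‖R2 ≤ 95.0 Ω will meet the spec.)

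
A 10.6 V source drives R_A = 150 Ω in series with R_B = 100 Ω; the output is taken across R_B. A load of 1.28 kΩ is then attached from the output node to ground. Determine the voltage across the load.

V_out ≈ 4.05 V

The load sits in parallel with R_B: R_B‖R_L = (100 × 1280) / (100 + 1280) = 92.75 Ω.
V_out = 10.6 × 92.75 / (150 + 92.75) = 10.6 × 92.75/242.8 = 4.05 V.
(Unloaded it would have been 4.24 V.)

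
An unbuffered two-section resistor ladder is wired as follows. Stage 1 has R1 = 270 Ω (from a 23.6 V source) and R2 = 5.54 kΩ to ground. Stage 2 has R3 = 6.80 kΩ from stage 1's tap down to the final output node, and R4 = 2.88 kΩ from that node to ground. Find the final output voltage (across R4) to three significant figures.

Stage 2 presents R3+R4 = 9680 Ω as a load on stage 1's tap.
Stage 1's lower leg becomes R2‖(R3+R4) = 3523 Ω, so V_mid = 23.6 × 3523/3793 = 21.92 V.
Stage 2 is itself unloaded: V_out = V_mid × R4/(R3+R4) = 21.92 × 2880/9680 = 6.52 V.

V_out ≈ 6.52 V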